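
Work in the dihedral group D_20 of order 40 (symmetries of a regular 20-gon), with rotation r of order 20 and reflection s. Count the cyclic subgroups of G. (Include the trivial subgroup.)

26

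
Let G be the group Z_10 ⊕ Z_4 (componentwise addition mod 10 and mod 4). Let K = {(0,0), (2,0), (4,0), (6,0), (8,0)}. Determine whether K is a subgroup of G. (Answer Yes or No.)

Yes

|K| = 5 divides |G| = 40, consistent with Lagrange.
K contains the identity, every element's inverse is in K, and K is closed under +: it is a subgroup.
In fact K = ⟨(4,0)⟩.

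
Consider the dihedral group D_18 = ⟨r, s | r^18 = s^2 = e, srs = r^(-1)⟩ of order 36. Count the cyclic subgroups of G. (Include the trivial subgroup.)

24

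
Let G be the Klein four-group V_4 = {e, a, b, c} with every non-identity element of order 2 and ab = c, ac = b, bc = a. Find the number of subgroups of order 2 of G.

|G| = 4 and 2 | 4, so subgroups of order 2 are possible by Lagrange.
The subgroups of order 2 are: {e, a}; {e, b}; {e, c}.
So G has 3 subgroups of order 2.

3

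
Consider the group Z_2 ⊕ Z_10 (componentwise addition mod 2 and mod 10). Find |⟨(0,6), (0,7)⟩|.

10

|⟨(0,6)⟩| = 5 and |⟨(0,7)⟩| = 10, so |H| is a multiple of lcm(5, 10) = 10 and divides |G| = 20.
Closing under the operation: H = {(0,0), (0,1), (0,2), (0,3), (0,4), (0,5), (0,6), (0,7), (0,8), (0,9)}, so |H| = 10.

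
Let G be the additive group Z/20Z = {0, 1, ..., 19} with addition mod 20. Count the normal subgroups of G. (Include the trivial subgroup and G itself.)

6

G is abelian, so every subgroup is normal.
G has 6 subgroups in total, hence 6 normal subgroups.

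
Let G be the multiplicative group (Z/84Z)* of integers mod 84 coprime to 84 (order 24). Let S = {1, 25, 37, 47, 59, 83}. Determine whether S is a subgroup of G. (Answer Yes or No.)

Yes

|S| = 6 divides |G| = 24, consistent with Lagrange.
S contains the identity, every element's inverse is in S, and S is closed under ·: it is a subgroup.
In fact S = ⟨59⟩.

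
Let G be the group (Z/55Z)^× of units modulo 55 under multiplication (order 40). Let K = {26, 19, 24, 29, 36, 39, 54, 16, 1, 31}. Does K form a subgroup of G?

Yes

|K| = 10 divides |G| = 40, consistent with Lagrange.
K contains the identity, every element's inverse is in K, and K is closed under ·: it is a subgroup.
In fact K = ⟨39⟩.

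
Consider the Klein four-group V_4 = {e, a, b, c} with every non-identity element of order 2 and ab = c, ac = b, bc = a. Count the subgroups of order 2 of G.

|G| = 4 and 2 | 4, so subgroups of order 2 are possible by Lagrange.
The subgroups of order 2 are: {e, a}; {e, b}; {e, c}.
So G has 3 subgroups of order 2.

3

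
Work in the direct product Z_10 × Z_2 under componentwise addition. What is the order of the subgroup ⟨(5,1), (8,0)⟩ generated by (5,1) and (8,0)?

10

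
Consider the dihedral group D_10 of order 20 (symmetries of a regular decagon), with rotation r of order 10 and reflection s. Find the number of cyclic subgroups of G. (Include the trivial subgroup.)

14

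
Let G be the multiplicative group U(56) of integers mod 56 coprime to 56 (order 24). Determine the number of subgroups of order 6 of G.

7

|G| = 24 and 6 | 24, so subgroups of order 6 are possible by Lagrange.
The subgroups of order 6 are: {1, 9, 11, 25, 43, 51}; {1, 5, 9, 13, 25, 45}; {1, 9, 15, 23, 25, 39}; {1, 9, 17, 25, 33, 41}; … (7 in all).
So G has 7 subgroups of order 6.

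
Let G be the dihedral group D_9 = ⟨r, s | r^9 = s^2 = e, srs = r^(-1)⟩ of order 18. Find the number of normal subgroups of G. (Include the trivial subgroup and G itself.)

4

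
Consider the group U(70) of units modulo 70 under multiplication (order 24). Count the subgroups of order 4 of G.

|G| = 24 and 4 | 24, so subgroups of order 4 are possible by Lagrange.
The subgroups of order 4 are: {1, 13, 27, 29}; {1, 29, 41, 69}; {1, 29, 43, 57}.
So G has 3 subgroups of order 4.

3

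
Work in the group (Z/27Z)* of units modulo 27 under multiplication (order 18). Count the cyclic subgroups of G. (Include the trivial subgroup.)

Each element a generates a cyclic subgroup ⟨a⟩; distinct elements may generate the same one (a cyclic group of order d has φ(d) generators).
Cyclic subgroups by order — order 1: 1; order 2: 1; order 3: 1; order 6: 1; order 9: 1; order 18: 1.
Total: 6.

6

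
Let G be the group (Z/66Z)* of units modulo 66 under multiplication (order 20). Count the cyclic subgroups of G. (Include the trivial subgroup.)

Each element a generates a cyclic subgroup ⟨a⟩; distinct elements may generate the same one (a cyclic group of order d has φ(d) generators).
Cyclic subgroups by order — order 1: 1; order 2: 3; order 5: 1; order 10: 3.
Total: 8.

8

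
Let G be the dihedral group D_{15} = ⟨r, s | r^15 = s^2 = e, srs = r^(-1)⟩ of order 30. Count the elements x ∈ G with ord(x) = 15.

8

The elements of order 15 are: r, r^2, r^4, r^7, r^8, r^11, r^13, r^14.
That's 8.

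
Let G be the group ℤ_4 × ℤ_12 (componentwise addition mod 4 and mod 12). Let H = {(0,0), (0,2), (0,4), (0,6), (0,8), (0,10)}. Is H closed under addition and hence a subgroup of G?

|H| = 6 divides |G| = 48, consistent with Lagrange.
H contains the identity, every element's inverse is in H, and H is closed under +: it is a subgroup.
In fact H = ⟨(0,2)⟩.

Yes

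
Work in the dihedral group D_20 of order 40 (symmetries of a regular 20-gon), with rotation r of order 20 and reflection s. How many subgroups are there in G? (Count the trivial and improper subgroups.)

48

|G| = 40, so by Lagrange every subgroup order divides 40. Divisors: 1, 2, 4, 5, 8, 10, 20, 40.
Subgroups by order — order 1: 1; order 2: 21; order 4: 11; order 5: 1; order 8: 5; order 10: 5; order 20: 3; order 40: 1.
Total: 1 + 21 + 11 + 1 + 5 + 5 + 3 + 1 = 48.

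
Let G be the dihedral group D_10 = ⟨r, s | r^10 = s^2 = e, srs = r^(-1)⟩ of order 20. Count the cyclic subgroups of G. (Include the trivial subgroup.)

14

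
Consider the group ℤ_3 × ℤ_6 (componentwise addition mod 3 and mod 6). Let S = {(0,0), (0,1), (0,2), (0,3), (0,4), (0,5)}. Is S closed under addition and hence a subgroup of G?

Yes

|S| = 6 divides |G| = 18, consistent with Lagrange.
S contains the identity, every element's inverse is in S, and S is closed under +: it is a subgroup.
In fact S = ⟨(0,1)⟩.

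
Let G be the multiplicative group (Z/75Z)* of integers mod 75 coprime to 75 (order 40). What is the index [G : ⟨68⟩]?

|⟨68⟩| = 4 and |G| = 40.
By Lagrange, [G : H] = |G|/|H| = 40/4 = 10.

10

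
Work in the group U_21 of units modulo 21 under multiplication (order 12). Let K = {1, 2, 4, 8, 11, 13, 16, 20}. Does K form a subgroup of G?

|K| = 8 does not divide |G| = 12, so by Lagrange K is not a subgroup.

No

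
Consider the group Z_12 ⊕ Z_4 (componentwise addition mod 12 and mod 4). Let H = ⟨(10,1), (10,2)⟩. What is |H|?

24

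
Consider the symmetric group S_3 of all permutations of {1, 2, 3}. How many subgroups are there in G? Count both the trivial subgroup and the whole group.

6

|G| = 6, so by Lagrange every subgroup order divides 6. Divisors: 1, 2, 3, 6.
Subgroups by order — order 1: 1; order 2: 3; order 3: 1; order 6: 1.
Total: 1 + 3 + 1 + 1 = 6.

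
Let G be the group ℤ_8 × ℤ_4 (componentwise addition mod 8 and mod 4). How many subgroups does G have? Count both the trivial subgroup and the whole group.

22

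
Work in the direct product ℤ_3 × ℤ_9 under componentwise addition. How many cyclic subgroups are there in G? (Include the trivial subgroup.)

Group the elements of G by the cyclic subgroup they generate; each cyclic subgroup of order d accounts for φ(d) elements.
Cyclic subgroups by order — order 1: 1; order 3: 4; order 9: 3.
Total: 8.

8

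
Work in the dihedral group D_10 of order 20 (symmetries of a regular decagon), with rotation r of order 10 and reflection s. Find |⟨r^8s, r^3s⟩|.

4

|⟨r^8s⟩| = 2 and |⟨r^3s⟩| = 2, so |H| is a multiple of lcm(2, 2) = 2 and divides |G| = 20.
Closing under the operation: H = {e, r^5, r^3s, r^8s}, so |H| = 4.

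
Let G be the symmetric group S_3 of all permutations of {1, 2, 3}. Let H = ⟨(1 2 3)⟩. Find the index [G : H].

2

|⟨(1 2 3)⟩| = 3 and |G| = 6.
By Lagrange, [G : H] = |G|/|H| = 6/3 = 2.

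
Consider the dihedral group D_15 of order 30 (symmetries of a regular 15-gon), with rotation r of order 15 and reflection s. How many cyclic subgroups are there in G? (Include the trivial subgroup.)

Group the elements of G by the cyclic subgroup they generate; each cyclic subgroup of order d accounts for φ(d) elements.
Cyclic subgroups by order — order 1: 1; order 2: 15; order 3: 1; order 5: 1; order 15: 1.
Total: 19.

19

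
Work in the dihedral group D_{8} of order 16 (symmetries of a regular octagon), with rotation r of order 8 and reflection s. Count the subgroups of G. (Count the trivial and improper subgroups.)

|G| = 16, so by Lagrange every subgroup order divides 16. Divisors: 1, 2, 4, 8, 16.
Subgroups by order — order 1: 1; order 2: 9; order 4: 5; order 8: 3; order 16: 1.
Total: 1 + 9 + 5 + 3 + 1 = 19.

19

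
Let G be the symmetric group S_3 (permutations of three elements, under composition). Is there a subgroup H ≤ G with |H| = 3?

3 | 6. A subgroup of order 3 is {e, (1 2 3), (1 3 2)}.

Yes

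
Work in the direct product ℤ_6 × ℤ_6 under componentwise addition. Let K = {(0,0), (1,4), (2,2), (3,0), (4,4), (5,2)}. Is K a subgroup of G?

|K| = 6 divides |G| = 36, consistent with Lagrange.
K contains the identity, every element's inverse is in K, and K is closed under +: it is a subgroup.
In fact K = ⟨(5,2)⟩.

Yes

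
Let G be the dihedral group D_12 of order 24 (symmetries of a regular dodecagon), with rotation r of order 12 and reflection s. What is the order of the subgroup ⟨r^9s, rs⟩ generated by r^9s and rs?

6

|⟨r^9s⟩| = 2 and |⟨rs⟩| = 2, so |H| is a multiple of lcm(2, 2) = 2 and divides |G| = 24.
Closing under the operation: H = {e, r^4, r^8, rs, r^5s, r^9s}, so |H| = 6.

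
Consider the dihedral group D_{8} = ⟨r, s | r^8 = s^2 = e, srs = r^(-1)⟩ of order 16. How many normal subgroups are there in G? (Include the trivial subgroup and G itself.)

G has 19 subgroups. Checking conjugation-invariance by order — order 1: 1/1 normal; order 2: 1/9 normal; order 4: 1/5 normal; order 8: 3/3 normal; order 16: 1/1 normal.
Total normal subgroups: 7.

7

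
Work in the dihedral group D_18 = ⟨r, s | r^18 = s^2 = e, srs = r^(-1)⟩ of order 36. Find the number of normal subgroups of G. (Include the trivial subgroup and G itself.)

G has 45 subgroups. Checking conjugation-invariance by order — order 1: 1/1 normal; order 2: 1/19 normal; order 3: 1/1 normal; order 4: 0/9 normal; order 6: 1/7 normal; order 9: 1/1 normal; order 12: 0/3 normal; order 18: 3/3 normal; order 36: 1/1 normal.
Total normal subgroups: 9.

9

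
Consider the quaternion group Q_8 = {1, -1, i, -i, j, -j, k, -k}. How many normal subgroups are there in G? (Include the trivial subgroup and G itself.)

G has 6 subgroups. Checking conjugation-invariance by order — order 1: 1/1 normal; order 2: 1/1 normal; order 4: 3/3 normal; order 8: 1/1 normal.
Total normal subgroups: 6.

6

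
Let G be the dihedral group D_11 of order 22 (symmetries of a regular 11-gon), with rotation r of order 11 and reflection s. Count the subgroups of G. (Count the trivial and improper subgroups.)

14

|G| = 22, so by Lagrange every subgroup order divides 22. Divisors: 1, 2, 11, 22.
Subgroups by order — order 1: 1; order 2: 11; order 11: 1; order 22: 1.
Total: 1 + 11 + 1 + 1 = 14.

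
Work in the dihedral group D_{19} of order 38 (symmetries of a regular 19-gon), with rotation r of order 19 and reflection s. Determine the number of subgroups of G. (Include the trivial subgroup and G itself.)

|G| = 38, so by Lagrange every subgroup order divides 38. Divisors: 1, 2, 19, 38.
Subgroups by order — order 1: 1; order 2: 19; order 19: 1; order 38: 1.
Total: 1 + 19 + 1 + 1 = 22.

22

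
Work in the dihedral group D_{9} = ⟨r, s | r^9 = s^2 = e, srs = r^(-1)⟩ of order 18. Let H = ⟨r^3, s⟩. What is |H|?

|⟨r^3⟩| = 3 and |⟨s⟩| = 2, so |H| is a multiple of lcm(3, 2) = 6 and divides |G| = 18.
Closing under the operation: H = {e, r^3, r^6, s, r^3s, r^6s}, so |H| = 6.

6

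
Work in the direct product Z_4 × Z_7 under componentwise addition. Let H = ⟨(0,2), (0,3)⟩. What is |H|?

7

|⟨(0,2)⟩| = 7 and |⟨(0,3)⟩| = 7, so |H| is a multiple of lcm(7, 7) = 7 and divides |G| = 28.
Closing under the operation: H = {(0,0), (0,1), (0,2), (0,3), (0,4), (0,5), (0,6)}, so |H| = 7.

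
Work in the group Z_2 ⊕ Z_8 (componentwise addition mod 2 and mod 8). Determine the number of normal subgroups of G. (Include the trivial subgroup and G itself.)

G is abelian, so every subgroup is normal.
G has 11 subgroups in total, hence 11 normal subgroups.

11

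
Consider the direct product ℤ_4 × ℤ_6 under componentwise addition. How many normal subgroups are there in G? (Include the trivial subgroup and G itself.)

16

G is abelian, so every subgroup is normal.
G has 16 subgroups in total, hence 16 normal subgroups.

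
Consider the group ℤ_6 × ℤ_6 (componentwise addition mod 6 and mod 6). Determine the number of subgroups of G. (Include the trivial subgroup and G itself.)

|G| = 36, so by Lagrange every subgroup order divides 36. Divisors: 1, 2, 3, 4, 6, 9, 12, 18, 36.
Subgroups by order — order 1: 1; order 2: 3; order 3: 4; order 4: 1; order 6: 12; order 9: 1; order 12: 4; order 18: 3; order 36: 1.
Total: 1 + 3 + 4 + 1 + 12 + 1 + 4 + 3 + 1 = 30.

30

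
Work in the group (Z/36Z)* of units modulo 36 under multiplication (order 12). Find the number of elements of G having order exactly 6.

6

The elements of order 6 are: 5, 7, 11, 23, 29, 31.
That's 6.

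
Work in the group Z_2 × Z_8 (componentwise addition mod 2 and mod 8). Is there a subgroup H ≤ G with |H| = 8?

Yes

8 | 16. A subgroup of order 8 is {(0,0), (0,1), (0,2), (0,3), (0,4), (0,5), (0,6), (0,7)}.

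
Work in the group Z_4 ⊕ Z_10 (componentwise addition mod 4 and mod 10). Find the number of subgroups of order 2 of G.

|G| = 40 and 2 | 40, so subgroups of order 2 are possible by Lagrange.
The subgroups of order 2 are: {(0,0), (0,5)}; {(0,0), (2,0)}; {(0,0), (2,5)}.
So G has 3 subgroups of order 2.

3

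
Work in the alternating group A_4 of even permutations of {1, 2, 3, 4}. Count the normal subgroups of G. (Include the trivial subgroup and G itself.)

3

G has 10 subgroups. Checking conjugation-invariance by order — order 1: 1/1 normal; order 2: 0/3 normal; order 3: 0/4 normal; order 4: 1/1 normal; order 12: 1/1 normal.
Total normal subgroups: 3.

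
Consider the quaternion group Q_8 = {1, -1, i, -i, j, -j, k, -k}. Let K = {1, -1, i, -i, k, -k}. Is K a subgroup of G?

No

|K| = 6 does not divide |G| = 8, so by Lagrange K is not a subgroup.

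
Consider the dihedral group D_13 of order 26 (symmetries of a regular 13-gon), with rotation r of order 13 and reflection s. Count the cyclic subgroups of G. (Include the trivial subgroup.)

15

Group the elements of G by the cyclic subgroup they generate; each cyclic subgroup of order d accounts for φ(d) elements.
Cyclic subgroups by order — order 1: 1; order 2: 13; order 13: 1.
Total: 15.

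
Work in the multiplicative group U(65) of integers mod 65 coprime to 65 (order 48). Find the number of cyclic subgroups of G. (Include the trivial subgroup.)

A cyclic subgroup of order d is generated by each of its φ(d) elements of order d, so the cyclic subgroups of order d number (#elements of order d)/φ(d).
Cyclic subgroups by order — order 1: 1; order 2: 3; order 3: 1; order 4: 6; order 6: 3; order 12: 6.
Total: 20.

20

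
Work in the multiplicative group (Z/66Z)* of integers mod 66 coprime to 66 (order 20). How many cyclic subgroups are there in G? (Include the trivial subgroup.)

A cyclic subgroup of order d is generated by each of its φ(d) elements of order d, so the cyclic subgroups of order d number (#elements of order d)/φ(d).
Cyclic subgroups by order — order 1: 1; order 2: 3; order 5: 1; order 10: 3.
Total: 8.

8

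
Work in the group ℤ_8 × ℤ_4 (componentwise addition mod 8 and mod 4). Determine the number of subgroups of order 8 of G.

7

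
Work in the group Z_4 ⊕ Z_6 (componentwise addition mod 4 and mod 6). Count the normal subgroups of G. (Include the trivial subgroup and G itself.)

16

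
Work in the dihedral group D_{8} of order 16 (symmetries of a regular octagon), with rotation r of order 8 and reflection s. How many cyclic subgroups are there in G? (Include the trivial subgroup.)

Group the elements of G by the cyclic subgroup they generate; each cyclic subgroup of order d accounts for φ(d) elements.
Cyclic subgroups by order — order 1: 1; order 2: 9; order 4: 1; order 8: 1.
Total: 12.

12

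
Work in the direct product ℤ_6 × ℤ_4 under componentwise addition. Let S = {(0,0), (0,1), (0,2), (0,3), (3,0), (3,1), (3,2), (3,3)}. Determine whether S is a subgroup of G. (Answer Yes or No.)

Yes

|S| = 8 divides |G| = 24, consistent with Lagrange.
S contains the identity, every element's inverse is in S, and S is closed under +: it is a subgroup.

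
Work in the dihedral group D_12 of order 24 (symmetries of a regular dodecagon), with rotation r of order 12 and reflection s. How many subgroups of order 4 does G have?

|G| = 24 and 4 | 24, so subgroups of order 4 are possible by Lagrange.
The subgroups of order 4 are: {e, r^6, r^4s, r^10s}; {e, r^6, r^5s, r^11s}; {e, r^6, r^2s, r^8s}; {e, r^3, r^6, r^9}; … (7 in all).
So G has 7 subgroups of order 4.

7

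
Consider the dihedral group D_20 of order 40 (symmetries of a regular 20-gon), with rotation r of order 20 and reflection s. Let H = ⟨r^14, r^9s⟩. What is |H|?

|⟨r^14⟩| = 10 and |⟨r^9s⟩| = 2, so |H| is a multiple of lcm(10, 2) = 10 and divides |G| = 40.
Closing under the operation: H = {e, r^2, r^4, r^6, r^8, r^10, r^12, r^14, r^16, r^18, rs, r^3s, r^5s, r^7s, r^9s, r^11s, r^13s, r^15s, r^17s, r^19s}, so |H| = 20.

20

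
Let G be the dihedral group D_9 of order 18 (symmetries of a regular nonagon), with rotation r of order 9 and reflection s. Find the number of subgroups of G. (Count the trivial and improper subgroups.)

|G| = 18, so by Lagrange every subgroup order divides 18. Divisors: 1, 2, 3, 6, 9, 18.
Subgroups by order — order 1: 1; order 2: 9; order 3: 1; order 6: 3; order 9: 1; order 18: 1.
Total: 1 + 9 + 1 + 3 + 1 + 1 = 16.

16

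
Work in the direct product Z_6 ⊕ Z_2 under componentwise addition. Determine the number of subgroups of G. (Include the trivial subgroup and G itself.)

10

|G| = 12, so by Lagrange every subgroup order divides 12. Divisors: 1, 2, 3, 4, 6, 12.
Subgroups by order — order 1: 1; order 2: 3; order 3: 1; order 4: 1; order 6: 3; order 12: 1.
Total: 1 + 3 + 1 + 1 + 3 + 1 = 10.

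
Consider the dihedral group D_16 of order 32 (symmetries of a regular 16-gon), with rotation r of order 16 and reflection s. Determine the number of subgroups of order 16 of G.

|G| = 32 and 16 | 32, so subgroups of order 16 are possible by Lagrange.
The subgroups of order 16 are: {e, r, r^2, r^3, r^4, r^5, r^6, r^7, r^8, r^9, r^10, r^11, r^12, r^13, r^14, r^15}; {e, r^2, r^4, r^6, r^8, r^10, r^12, r^14, s, r^2s, r^4s, r^6s, r^8s, r^10s, r^12s, r^14s}; {e, r^2, r^4, r^6, r^8, r^10, r^12, r^14, rs, r^3s, r^5s, r^7s, r^9s, r^11s, r^13s, r^15s}.
So G has 3 subgroups of order 16.

3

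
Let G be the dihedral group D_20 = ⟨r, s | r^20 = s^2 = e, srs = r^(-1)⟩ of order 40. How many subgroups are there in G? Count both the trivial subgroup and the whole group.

48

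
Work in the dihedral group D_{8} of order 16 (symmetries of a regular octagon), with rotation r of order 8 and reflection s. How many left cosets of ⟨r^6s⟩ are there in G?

8

|⟨r^6s⟩| = 2 and |G| = 16.
By Lagrange, [G : H] = |G|/|H| = 16/2 = 8.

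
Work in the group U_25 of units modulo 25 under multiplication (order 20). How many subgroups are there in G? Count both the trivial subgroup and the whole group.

|G| = 20, so by Lagrange every subgroup order divides 20. Divisors: 1, 2, 4, 5, 10, 20.
Subgroups by order — order 1: 1; order 2: 1; order 4: 1; order 5: 1; order 10: 1; order 20: 1.
Total: 1 + 1 + 1 + 1 + 1 + 1 = 6.

6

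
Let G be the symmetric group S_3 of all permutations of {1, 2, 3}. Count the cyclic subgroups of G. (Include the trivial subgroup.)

5

A cyclic subgroup of order d is generated by each of its φ(d) elements of order d, so the cyclic subgroups of order d number (#elements of order d)/φ(d).
Cyclic subgroups by order — order 1: 1; order 2: 3; order 3: 1.
Total: 5.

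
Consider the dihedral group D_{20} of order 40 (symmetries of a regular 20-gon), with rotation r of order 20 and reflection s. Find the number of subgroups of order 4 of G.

|G| = 40 and 4 | 40, so subgroups of order 4 are possible by Lagrange.
The subgroups of order 4 are: {e, r^10, s, r^10s}; {e, r^10, rs, r^11s}; {e, r^10, r^2s, r^12s}; {e, r^10, r^3s, r^13s}; … (11 in all).
So G has 11 subgroups of order 4.

11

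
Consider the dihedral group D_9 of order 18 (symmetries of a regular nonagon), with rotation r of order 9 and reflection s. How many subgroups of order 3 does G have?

1

|G| = 18 and 3 | 18, so subgroups of order 3 are possible by Lagrange.
The subgroups of order 3 are: {e, r^3, r^6}.
So G has 1 subgroup of order 3.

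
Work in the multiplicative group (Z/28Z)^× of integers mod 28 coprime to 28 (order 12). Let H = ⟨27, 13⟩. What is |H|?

|⟨27⟩| = 2 and |⟨13⟩| = 2, so |H| is a multiple of lcm(2, 2) = 2 and divides |G| = 12.
Closing under the operation: H = {1, 13, 15, 27}, so |H| = 4.

4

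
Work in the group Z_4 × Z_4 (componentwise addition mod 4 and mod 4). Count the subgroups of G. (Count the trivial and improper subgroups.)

15

|G| = 16, so by Lagrange every subgroup order divides 16. Divisors: 1, 2, 4, 8, 16.
Subgroups by order — order 1: 1; order 2: 3; order 4: 7; order 8: 3; order 16: 1.
Total: 1 + 3 + 7 + 3 + 1 = 15.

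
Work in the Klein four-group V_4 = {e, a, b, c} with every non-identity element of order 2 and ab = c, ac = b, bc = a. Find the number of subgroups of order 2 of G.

|G| = 4 and 2 | 4, so subgroups of order 2 are possible by Lagrange.
The subgroups of order 2 are: {e, a}; {e, b}; {e, c}.
So G has 3 subgroups of order 2.

3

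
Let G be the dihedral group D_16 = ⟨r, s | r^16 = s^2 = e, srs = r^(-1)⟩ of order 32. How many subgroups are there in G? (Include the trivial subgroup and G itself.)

36

|G| = 32, so by Lagrange every subgroup order divides 32. Divisors: 1, 2, 4, 8, 16, 32.
Subgroups by order — order 1: 1; order 2: 17; order 4: 9; order 8: 5; order 16: 3; order 32: 1.
Total: 1 + 17 + 9 + 5 + 3 + 1 = 36.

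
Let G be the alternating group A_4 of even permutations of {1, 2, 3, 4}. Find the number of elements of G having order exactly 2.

3

The elements of order 2 are: (1 2)(3 4), (1 3)(2 4), (1 4)(2 3).
That's 3.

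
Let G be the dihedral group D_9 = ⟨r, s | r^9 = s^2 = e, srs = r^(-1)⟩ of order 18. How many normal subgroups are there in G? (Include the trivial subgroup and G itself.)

4

G has 16 subgroups. Checking conjugation-invariance by order — order 1: 1/1 normal; order 2: 0/9 normal; order 3: 1/1 normal; order 6: 0/3 normal; order 9: 1/1 normal; order 18: 1/1 normal.
Total normal subgroups: 4.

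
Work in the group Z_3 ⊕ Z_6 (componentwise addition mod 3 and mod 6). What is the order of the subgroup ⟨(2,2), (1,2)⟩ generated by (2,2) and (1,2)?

|⟨(2,2)⟩| = 3 and |⟨(1,2)⟩| = 3, so |H| is a multiple of lcm(3, 3) = 3 and divides |G| = 18.
Closing under the operation: H = {(0,0), (0,2), (0,4), (1,0), (1,2), (1,4), (2,0), (2,2), (2,4)}, so |H| = 9.

9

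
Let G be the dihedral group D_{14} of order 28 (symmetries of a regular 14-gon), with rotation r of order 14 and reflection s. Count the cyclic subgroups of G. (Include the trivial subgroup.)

18

Each element a generates a cyclic subgroup ⟨a⟩; distinct elements may generate the same one (a cyclic group of order d has φ(d) generators).
Cyclic subgroups by order — order 1: 1; order 2: 15; order 7: 1; order 14: 1.
Total: 18.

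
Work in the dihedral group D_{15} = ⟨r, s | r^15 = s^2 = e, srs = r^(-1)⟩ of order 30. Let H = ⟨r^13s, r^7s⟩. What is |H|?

|⟨r^13s⟩| = 2 and |⟨r^7s⟩| = 2, so |H| is a multiple of lcm(2, 2) = 2 and divides |G| = 30.
Closing under the operation: H = {e, r^3, r^6, r^9, r^12, rs, r^4s, r^7s, r^10s, r^13s}, so |H| = 10.

10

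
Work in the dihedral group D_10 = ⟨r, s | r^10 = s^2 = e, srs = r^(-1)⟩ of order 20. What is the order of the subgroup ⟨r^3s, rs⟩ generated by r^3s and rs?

10

|⟨r^3s⟩| = 2 and |⟨rs⟩| = 2, so |H| is a multiple of lcm(2, 2) = 2 and divides |G| = 20.
Closing under the operation: H = {e, r^2, r^4, r^6, r^8, rs, r^3s, r^5s, r^7s, r^9s}, so |H| = 10.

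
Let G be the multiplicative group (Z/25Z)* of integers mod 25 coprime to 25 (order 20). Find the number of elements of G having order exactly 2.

The elements of order 2 are: 24.
That's 1.

1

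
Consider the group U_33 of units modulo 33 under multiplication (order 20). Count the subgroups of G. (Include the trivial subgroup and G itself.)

|G| = 20, so by Lagrange every subgroup order divides 20. Divisors: 1, 2, 4, 5, 10, 20.
Subgroups by order — order 1: 1; order 2: 3; order 4: 1; order 5: 1; order 10: 3; order 20: 1.
Total: 1 + 3 + 1 + 1 + 3 + 1 = 10.

10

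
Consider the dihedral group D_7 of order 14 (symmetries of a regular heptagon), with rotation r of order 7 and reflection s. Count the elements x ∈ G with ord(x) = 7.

The elements of order 7 are: r, r^2, r^3, r^4, r^5, r^6.
That's 6.

6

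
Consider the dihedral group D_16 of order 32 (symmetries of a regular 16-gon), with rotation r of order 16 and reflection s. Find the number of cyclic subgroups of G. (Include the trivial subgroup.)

Group the elements of G by the cyclic subgroup they generate; each cyclic subgroup of order d accounts for φ(d) elements.
Cyclic subgroups by order — order 1: 1; order 2: 17; order 4: 1; order 8: 1; order 16: 1.
Total: 21.

21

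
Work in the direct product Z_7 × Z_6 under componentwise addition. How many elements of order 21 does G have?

An element (a,b) has order lcm(ord(a), ord(b)); count pairs with lcm equal to 21.
Enumerating gives 12 such elements.

12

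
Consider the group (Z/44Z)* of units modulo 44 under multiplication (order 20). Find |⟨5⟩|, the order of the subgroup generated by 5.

Compute successive powers of 5 mod 44: 5, 25, 37, 9, 1; 5^5 ≡ 1 (mod 44).
So |⟨5⟩| = 5.

5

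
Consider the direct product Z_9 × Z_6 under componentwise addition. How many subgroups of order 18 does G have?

|G| = 54 and 18 | 54, so subgroups of order 18 are possible by Lagrange.
The subgroups of order 18 are: {(0,0), (0,1), (0,2), (0,3), (0,4), (0,5), (3,0), (3,1), (3,2), (3,3), (3,4), (3,5), (6,0), (6,1), (6,2), (6,3), (6,4), (6,5)}; {(0,0), (0,3), (1,0), (1,3), (2,0), (2,3), (3,0), (3,3), (4,0), (4,3), (5,0), (5,3), (6,0), (6,3), (7,0), (7,3), (8,0), (8,3)}; {(0,0), (0,3), (1,1), (1,4), (2,2), (2,5), (3,0), (3,3), (4,1), (4,4), (5,2), (5,5), (6,0), (6,3), (7,1), (7,4), (8,2), (8,5)}; {(0,0), (0,3), (1,2), (1,5), (2,1), (2,4), (3,0), (3,3), (4,2), (4,5), (5,1), (5,4), (6,0), (6,3), (7,2), (7,5), (8,1), (8,4)}.
So G has 4 subgroups of order 18.

4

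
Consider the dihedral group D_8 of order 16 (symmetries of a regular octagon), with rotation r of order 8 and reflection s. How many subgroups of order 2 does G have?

|G| = 16 and 2 | 16, so subgroups of order 2 are possible by Lagrange.
The subgroups of order 2 are: {e, r^2s}; {e, r^3s}; {e, r^4}; {e, r^4s}; … (9 in all).
So G has 9 subgroups of order 2.

9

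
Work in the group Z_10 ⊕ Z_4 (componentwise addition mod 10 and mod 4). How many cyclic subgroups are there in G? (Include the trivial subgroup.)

12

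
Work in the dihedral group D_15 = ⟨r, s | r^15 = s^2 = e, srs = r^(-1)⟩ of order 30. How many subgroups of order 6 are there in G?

5

|G| = 30 and 6 | 30, so subgroups of order 6 are possible by Lagrange.
The subgroups of order 6 are: {e, r^5, r^10, s, r^5s, r^10s}; {e, r^5, r^10, rs, r^6s, r^11s}; {e, r^5, r^10, r^2s, r^7s, r^12s}; {e, r^5, r^10, r^3s, r^8s, r^13s}; … (5 in all).
So G has 5 subgroups of order 6.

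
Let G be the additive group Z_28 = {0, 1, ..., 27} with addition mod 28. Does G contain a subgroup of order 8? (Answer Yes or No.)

No

8 does not divide |G| = 28, so by Lagrange no subgroup of order 8 exists.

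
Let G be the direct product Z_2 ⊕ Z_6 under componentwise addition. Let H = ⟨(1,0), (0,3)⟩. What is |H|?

4

|⟨(1,0)⟩| = 2 and |⟨(0,3)⟩| = 2, so |H| is a multiple of lcm(2, 2) = 2 and divides |G| = 12.
Closing under the operation: H = {(0,0), (0,3), (1,0), (1,3)}, so |H| = 4.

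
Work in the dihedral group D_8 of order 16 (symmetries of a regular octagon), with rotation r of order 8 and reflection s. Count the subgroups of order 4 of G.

5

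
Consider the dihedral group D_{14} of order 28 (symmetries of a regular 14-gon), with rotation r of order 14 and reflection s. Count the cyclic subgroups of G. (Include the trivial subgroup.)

Each element a generates a cyclic subgroup ⟨a⟩; distinct elements may generate the same one (a cyclic group of order d has φ(d) generators).
Cyclic subgroups by order — order 1: 1; order 2: 15; order 7: 1; order 14: 1.
Total: 18.

18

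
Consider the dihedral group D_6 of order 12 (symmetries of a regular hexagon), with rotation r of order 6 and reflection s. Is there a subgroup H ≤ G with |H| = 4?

Yes

4 | 12. A subgroup of order 4 is {e, r^3, r^2s, r^5s}.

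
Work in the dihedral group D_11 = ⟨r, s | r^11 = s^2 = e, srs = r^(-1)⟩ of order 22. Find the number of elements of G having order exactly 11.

10

Enumerating element orders in G gives 10 elements of order 11.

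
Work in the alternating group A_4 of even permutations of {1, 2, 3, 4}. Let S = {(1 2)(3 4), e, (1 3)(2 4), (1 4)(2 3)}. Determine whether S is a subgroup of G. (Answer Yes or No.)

Yes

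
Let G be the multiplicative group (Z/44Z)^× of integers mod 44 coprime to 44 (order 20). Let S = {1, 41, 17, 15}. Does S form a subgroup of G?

17 ∈ S but its inverse 13 ∉ S, so S is not a subgroup.

No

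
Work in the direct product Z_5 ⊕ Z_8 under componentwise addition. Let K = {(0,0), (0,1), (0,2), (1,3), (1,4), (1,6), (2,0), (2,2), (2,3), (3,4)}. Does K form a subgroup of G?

No

(0,1) ∈ K but its inverse (0,7) ∉ K, so K is not a subgroup.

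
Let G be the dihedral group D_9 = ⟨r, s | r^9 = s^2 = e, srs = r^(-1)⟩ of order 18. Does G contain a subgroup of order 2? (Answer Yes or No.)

Yes

2 | 18. A subgroup of order 2 is {e, r^2s}.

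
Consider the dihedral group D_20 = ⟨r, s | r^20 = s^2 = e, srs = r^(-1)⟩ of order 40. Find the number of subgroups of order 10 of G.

5

|G| = 40 and 10 | 40, so subgroups of order 10 are possible by Lagrange.
The subgroups of order 10 are: {e, r^2, r^4, r^6, r^8, r^10, r^12, r^14, r^16, r^18}; {e, r^4, r^8, r^12, r^16, r^2s, r^6s, r^10s, r^14s, r^18s}; {e, r^4, r^8, r^12, r^16, r^3s, r^7s, r^11s, r^15s, r^19s}; {e, r^4, r^8, r^12, r^16, s, r^4s, r^8s, r^12s, r^16s}; … (5 in all).
So G has 5 subgroups of order 10.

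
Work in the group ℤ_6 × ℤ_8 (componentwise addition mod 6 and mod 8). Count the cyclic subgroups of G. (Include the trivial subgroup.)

Group the elements of G by the cyclic subgroup they generate; each cyclic subgroup of order d accounts for φ(d) elements.
Cyclic subgroups by order — order 1: 1; order 2: 3; order 3: 1; order 4: 2; order 6: 3; order 8: 2; order 12: 2; order 24: 2.
Total: 16.

16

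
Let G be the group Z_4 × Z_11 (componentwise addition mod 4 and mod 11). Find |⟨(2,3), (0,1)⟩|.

22

|⟨(2,3)⟩| = 22 and |⟨(0,1)⟩| = 11, so |H| is a multiple of lcm(22, 11) = 22 and divides |G| = 44.
Closing under the operation: H = {(0,0), (0,1), (0,2), (0,3), (0,4), (0,5), (0,6), (0,7), (0,8), (0,9), (0,10), (2,0), (2,1), (2,2), (2,3), (2,4), (2,5), (2,6), (2,7), (2,8), (2,9), (2,10)}, so |H| = 22.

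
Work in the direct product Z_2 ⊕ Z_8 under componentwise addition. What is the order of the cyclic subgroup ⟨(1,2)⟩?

4

The order of (1,2) in Z_2 × Z_8 is lcm(ord(1) in Z_2, ord(2) in Z_8).
ord(1) = 2 and ord(2) = 4, so |⟨(1,2)⟩| = lcm(2, 4) = 4.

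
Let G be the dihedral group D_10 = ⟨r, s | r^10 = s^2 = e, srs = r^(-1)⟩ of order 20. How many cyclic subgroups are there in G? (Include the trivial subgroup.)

14

A cyclic subgroup of order d is generated by each of its φ(d) elements of order d, so the cyclic subgroups of order d number (#elements of order d)/φ(d).
Cyclic subgroups by order — order 1: 1; order 2: 11; order 5: 1; order 10: 1.
Total: 14.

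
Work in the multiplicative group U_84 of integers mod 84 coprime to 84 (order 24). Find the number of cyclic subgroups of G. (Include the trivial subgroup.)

A cyclic subgroup of order d is generated by each of its φ(d) elements of order d, so the cyclic subgroups of order d number (#elements of order d)/φ(d).
Cyclic subgroups by order — order 1: 1; order 2: 7; order 3: 1; order 6: 7.
Total: 16.

16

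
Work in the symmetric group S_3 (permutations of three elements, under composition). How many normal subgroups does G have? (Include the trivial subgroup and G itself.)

G has 6 subgroups. Checking conjugation-invariance by order — order 1: 1/1 normal; order 2: 0/3 normal; order 3: 1/1 normal; order 6: 1/1 normal.
Total normal subgroups: 3.

3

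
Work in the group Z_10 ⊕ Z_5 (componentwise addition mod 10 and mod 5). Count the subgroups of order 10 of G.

|G| = 50 and 10 | 50, so subgroups of order 10 are possible by Lagrange.
The subgroups of order 10 are: {(0,0), (0,1), (0,2), (0,3), (0,4), (5,0), (5,1), (5,2), (5,3), (5,4)}; {(0,0), (1,0), (2,0), (3,0), (4,0), (5,0), (6,0), (7,0), (8,0), (9,0)}; {(0,0), (1,1), (2,2), (3,3), (4,4), (5,0), (6,1), (7,2), (8,3), (9,4)}; {(0,0), (1,2), (2,4), (3,1), (4,3), (5,0), (6,2), (7,4), (8,1), (9,3)}; … (6 in all).
So G has 6 subgroups of order 10.

6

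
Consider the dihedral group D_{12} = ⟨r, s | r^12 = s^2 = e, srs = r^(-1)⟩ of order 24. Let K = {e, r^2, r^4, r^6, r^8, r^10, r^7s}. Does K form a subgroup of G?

No

|K| = 7 does not divide |G| = 24, so by Lagrange K is not a subgroup.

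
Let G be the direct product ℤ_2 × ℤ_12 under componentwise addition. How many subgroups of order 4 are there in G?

3

|G| = 24 and 4 | 24, so subgroups of order 4 are possible by Lagrange.
The subgroups of order 4 are: {(0,0), (0,3), (0,6), (0,9)}; {(0,0), (0,6), (1,0), (1,6)}; {(0,0), (0,6), (1,3), (1,9)}.
So G has 3 subgroups of order 4.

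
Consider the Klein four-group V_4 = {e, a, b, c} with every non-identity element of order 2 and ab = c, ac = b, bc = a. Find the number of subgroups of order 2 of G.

|G| = 4 and 2 | 4, so subgroups of order 2 are possible by Lagrange.
The subgroups of order 2 are: {e, a}; {e, b}; {e, c}.
So G has 3 subgroups of order 2.

3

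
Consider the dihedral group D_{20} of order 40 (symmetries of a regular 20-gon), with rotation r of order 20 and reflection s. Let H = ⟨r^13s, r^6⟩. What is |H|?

20

|⟨r^13s⟩| = 2 and |⟨r^6⟩| = 10, so |H| is a multiple of lcm(2, 10) = 10 and divides |G| = 40.
Closing under the operation: H = {e, r^2, r^4, r^6, r^8, r^10, r^12, r^14, r^16, r^18, rs, r^3s, r^5s, r^7s, r^9s, r^11s, r^13s, r^15s, r^17s, r^19s}, so |H| = 20.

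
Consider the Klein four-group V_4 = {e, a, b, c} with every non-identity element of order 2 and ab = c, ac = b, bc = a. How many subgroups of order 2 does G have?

3

|G| = 4 and 2 | 4, so subgroups of order 2 are possible by Lagrange.
The subgroups of order 2 are: {e, a}; {e, b}; {e, c}.
So G has 3 subgroups of order 2.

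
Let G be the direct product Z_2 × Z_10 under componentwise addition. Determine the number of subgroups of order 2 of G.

|G| = 20 and 2 | 20, so subgroups of order 2 are possible by Lagrange.
The subgroups of order 2 are: {(0,0), (0,5)}; {(0,0), (1,0)}; {(0,0), (1,5)}.
So G has 3 subgroups of order 2.

3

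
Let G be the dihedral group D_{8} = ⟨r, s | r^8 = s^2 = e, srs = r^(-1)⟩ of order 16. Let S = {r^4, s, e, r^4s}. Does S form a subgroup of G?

|S| = 4 divides |G| = 16, consistent with Lagrange.
S contains the identity, every element's inverse is in S, and S is closed under ·: it is a subgroup.

Yes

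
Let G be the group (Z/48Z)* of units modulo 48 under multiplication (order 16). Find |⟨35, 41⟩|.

8

|⟨35⟩| = 4 and |⟨41⟩| = 2, so |H| is a multiple of lcm(4, 2) = 4 and divides |G| = 16.
Closing under the operation: H = {1, 11, 17, 19, 25, 35, 41, 43}, so |H| = 8.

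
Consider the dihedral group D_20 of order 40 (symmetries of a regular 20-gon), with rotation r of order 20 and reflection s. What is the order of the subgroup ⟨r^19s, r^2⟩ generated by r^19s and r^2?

|⟨r^19s⟩| = 2 and |⟨r^2⟩| = 10, so |H| is a multiple of lcm(2, 10) = 10 and divides |G| = 40.
Closing under the operation: H = {e, r^2, r^4, r^6, r^8, r^10, r^12, r^14, r^16, r^18, rs, r^3s, r^5s, r^7s, r^9s, r^11s, r^13s, r^15s, r^17s, r^19s}, so |H| = 20.

20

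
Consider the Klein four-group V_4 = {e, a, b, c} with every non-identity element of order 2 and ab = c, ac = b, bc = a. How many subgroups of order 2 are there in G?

|G| = 4 and 2 | 4, so subgroups of order 2 are possible by Lagrange.
The subgroups of order 2 are: {e, a}; {e, b}; {e, c}.
So G has 3 subgroups of order 2.

3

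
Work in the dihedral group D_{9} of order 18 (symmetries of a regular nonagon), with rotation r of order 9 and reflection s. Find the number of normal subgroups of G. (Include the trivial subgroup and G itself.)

4

G has 16 subgroups. Checking conjugation-invariance by order — order 1: 1/1 normal; order 2: 0/9 normal; order 3: 1/1 normal; order 6: 0/3 normal; order 9: 1/1 normal; order 18: 1/1 normal.
Total normal subgroups: 4.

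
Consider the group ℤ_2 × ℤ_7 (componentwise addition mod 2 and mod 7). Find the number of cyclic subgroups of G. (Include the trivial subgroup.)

A cyclic subgroup of order d is generated by each of its φ(d) elements of order d, so the cyclic subgroups of order d number (#elements of order d)/φ(d).
Cyclic subgroups by order — order 1: 1; order 2: 1; order 7: 1; order 14: 1.
Total: 4.

4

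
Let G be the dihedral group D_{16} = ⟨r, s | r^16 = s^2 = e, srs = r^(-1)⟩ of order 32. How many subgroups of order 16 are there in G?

3

|G| = 32 and 16 | 32, so subgroups of order 16 are possible by Lagrange.
The subgroups of order 16 are: {e, r, r^2, r^3, r^4, r^5, r^6, r^7, r^8, r^9, r^10, r^11, r^12, r^13, r^14, r^15}; {e, r^2, r^4, r^6, r^8, r^10, r^12, r^14, s, r^2s, r^4s, r^6s, r^8s, r^10s, r^12s, r^14s}; {e, r^2, r^4, r^6, r^8, r^10, r^12, r^14, rs, r^3s, r^5s, r^7s, r^9s, r^11s, r^13s, r^15s}.
So G has 3 subgroups of order 16.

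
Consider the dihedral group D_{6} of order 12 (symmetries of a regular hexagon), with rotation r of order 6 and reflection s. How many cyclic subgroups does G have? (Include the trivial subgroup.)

Each element a generates a cyclic subgroup ⟨a⟩; distinct elements may generate the same one (a cyclic group of order d has φ(d) generators).
Cyclic subgroups by order — order 1: 1; order 2: 7; order 3: 1; order 6: 1.
Total: 10.

10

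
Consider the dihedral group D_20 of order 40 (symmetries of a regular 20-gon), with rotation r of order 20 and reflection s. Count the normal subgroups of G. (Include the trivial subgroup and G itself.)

G has 48 subgroups. Checking conjugation-invariance by order — order 1: 1/1 normal; order 2: 1/21 normal; order 4: 1/11 normal; order 5: 1/1 normal; order 8: 0/5 normal; order 10: 1/5 normal; order 20: 3/3 normal; order 40: 1/1 normal.
Total normal subgroups: 9.

9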